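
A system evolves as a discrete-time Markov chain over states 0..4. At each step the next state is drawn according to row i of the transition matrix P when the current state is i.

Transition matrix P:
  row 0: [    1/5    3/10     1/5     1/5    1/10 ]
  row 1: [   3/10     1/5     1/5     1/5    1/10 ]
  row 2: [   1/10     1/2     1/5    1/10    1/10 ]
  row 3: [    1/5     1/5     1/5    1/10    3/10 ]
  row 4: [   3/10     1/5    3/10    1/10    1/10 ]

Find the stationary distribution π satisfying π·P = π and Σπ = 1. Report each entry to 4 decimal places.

π = [0.2203, 0.2859, 0.2130, 0.1506, 0.1301]

Balance equations π_j = Σ_i π_i·P[i][j]:
  π_0 = 1/5·π_0 + 3/10·π_1 + 1/10·π_2 + 1/5·π_3 + 3/10·π_4
  π_1 = 3/10·π_0 + 1/5·π_1 + 1/2·π_2 + 1/5·π_3 + 1/5·π_4
  π_2 = 1/5·π_0 + 1/5·π_1 + 1/5·π_2 + 1/5·π_3 + 3/10·π_4
  π_3 = 1/5·π_0 + 1/5·π_1 + 1/10·π_2 + 1/10·π_3 + 1/10·π_4
  normalize: π_0 + π_1 + π_2 + π_3 + π_4 = 1
Solving the linear system gives exactly π = [2719/12342, 3529/12342, 239/1122, 169/1122, 73/561].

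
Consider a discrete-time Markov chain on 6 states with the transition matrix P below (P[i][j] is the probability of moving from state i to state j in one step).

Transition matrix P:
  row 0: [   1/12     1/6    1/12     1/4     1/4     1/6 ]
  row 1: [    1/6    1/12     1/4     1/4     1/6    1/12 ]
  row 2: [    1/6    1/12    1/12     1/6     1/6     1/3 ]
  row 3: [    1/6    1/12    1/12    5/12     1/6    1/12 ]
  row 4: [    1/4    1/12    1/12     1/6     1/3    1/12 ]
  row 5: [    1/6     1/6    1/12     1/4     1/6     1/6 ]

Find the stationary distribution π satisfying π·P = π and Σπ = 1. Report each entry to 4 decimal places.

Balance equations π_j = Σ_i π_i·P[i][j]:
  π_0 = 1/12·π_0 + 1/6·π_1 + 1/6·π_2 + 1/6·π_3 + 1/4·π_4 + 1/6·π_5
  π_1 = 1/6·π_0 + 1/12·π_1 + 1/12·π_2 + 1/12·π_3 + 1/12·π_4 + 1/6·π_5
  π_2 = 1/12·π_0 + 1/4·π_1 + 1/12·π_2 + 1/12·π_3 + 1/12·π_4 + 1/12·π_5
  π_3 = 1/4·π_0 + 1/4·π_1 + 1/6·π_2 + 5/12·π_3 + 1/6·π_4 + 1/4·π_5
  π_4 = 1/4·π_0 + 1/6·π_1 + 1/6·π_2 + 1/6·π_3 + 1/3·π_4 + 1/6·π_5
  normalize: π_0 + π_1 + π_2 + π_3 + π_4 + π_5 = 1
Solving the linear system gives exactly π = [22/129, 2459/22618, 3442/33927, 6065/22618, 28/129, 4549/33927].

π = [0.1705, 0.1087, 0.1015, 0.2681, 0.2171, 0.1341]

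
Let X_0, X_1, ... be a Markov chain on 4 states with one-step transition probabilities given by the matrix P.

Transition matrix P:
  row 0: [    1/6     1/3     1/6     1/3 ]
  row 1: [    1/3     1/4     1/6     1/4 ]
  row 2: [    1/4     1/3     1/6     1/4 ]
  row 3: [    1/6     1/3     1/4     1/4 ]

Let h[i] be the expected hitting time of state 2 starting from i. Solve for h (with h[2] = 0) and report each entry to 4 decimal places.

h = [5.2539, 5.2850, 0.0000, 4.8497]

First-step conditioning: h[2] = 0; for i ≠ 2, h[i] = 1 + Σ_k P[i][k]·h[k].
  h[0] = 1 + 1/6·h[0] + 1/3·h[1] + 1/3·h[3]
  h[1] = 1 + 1/3·h[0] + 1/4·h[1] + 1/4·h[3]
  h[3] = 1 + 1/6·h[0] + 1/3·h[1] + 1/4·h[3]
Solving the 3×3 linear system over states ≠ 2 gives exactly h = [1014/193, 1020/193, 0, 936/193] (h[2] = 0 is the target).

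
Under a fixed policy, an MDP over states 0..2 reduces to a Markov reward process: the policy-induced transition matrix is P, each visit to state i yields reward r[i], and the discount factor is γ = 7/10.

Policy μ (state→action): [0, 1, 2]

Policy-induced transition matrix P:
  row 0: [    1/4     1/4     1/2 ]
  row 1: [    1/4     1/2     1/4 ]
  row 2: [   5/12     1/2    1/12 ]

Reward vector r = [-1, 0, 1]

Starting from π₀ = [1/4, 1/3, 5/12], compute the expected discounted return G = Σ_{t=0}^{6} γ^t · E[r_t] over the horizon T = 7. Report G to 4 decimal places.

G = 0.0950

t=0: π = [0.2500, 0.3333, 0.4167], E[r] = 0.1667, γ^t·E[r] = 0.166667, running G = 0.166667
t=1: π = [0.3194, 0.4375, 0.2431], E[r] = -0.0764, γ^t·E[r] = -0.053472, running G = 0.113194
t=2: π = [0.2905, 0.4201, 0.2894], E[r] = -0.0012, γ^t·E[r] = -0.000567, running G = 0.112627
t=3: π = [0.2982, 0.4274, 0.2744], E[r] = -0.0238, γ^t·E[r] = -0.008171, running G = 0.104456
t=4: π = [0.2957, 0.4254, 0.2788], E[r] = -0.0169, γ^t·E[r] = -0.004060, running G = 0.100396
t=5: π = [0.2965, 0.4261, 0.2775], E[r] = -0.0190, γ^t·E[r] = -0.003195, running G = 0.097201
t=6: π = [0.2962, 0.4259, 0.2779], E[r] = -0.0184, γ^t·E[r] = -0.002161, running G = 0.095040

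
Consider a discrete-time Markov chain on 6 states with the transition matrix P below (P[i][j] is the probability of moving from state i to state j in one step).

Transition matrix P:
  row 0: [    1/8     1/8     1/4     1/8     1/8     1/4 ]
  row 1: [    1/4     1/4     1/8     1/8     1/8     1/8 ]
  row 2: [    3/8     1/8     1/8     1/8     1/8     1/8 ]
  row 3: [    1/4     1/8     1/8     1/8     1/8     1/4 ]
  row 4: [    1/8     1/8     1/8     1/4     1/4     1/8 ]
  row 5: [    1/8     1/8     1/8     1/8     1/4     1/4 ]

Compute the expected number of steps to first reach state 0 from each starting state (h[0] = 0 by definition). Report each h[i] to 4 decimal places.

First-step conditioning: h[0] = 0; for i ≠ 0, h[i] = 1 + Σ_k P[i][k]·h[k].
  h[1] = 1 + 1/4·h[1] + 1/8·h[2] + 1/8·h[3] + 1/8·h[4] + 1/8·h[5]
  h[2] = 1 + 1/8·h[1] + 1/8·h[2] + 1/8·h[3] + 1/8·h[4] + 1/8·h[5]
  h[3] = 1 + 1/8·h[1] + 1/8·h[2] + 1/8·h[3] + 1/8·h[4] + 1/4·h[5]
  h[4] = 1 + 1/8·h[1] + 1/8·h[2] + 1/4·h[3] + 1/4·h[4] + 1/8·h[5]
  h[5] = 1 + 1/8·h[1] + 1/8·h[2] + 1/8·h[3] + 1/4·h[4] + 1/4·h[5]
Solving the 5×5 linear system over states ≠ 0 gives exactly h = [0, 25024/5615, 21896/5615, 25536/5615, 28672/5615, 5824/1123] (h[0] = 0 is the target).

h = [0.0000, 4.4566, 3.8996, 4.5478, 5.1063, 5.1861]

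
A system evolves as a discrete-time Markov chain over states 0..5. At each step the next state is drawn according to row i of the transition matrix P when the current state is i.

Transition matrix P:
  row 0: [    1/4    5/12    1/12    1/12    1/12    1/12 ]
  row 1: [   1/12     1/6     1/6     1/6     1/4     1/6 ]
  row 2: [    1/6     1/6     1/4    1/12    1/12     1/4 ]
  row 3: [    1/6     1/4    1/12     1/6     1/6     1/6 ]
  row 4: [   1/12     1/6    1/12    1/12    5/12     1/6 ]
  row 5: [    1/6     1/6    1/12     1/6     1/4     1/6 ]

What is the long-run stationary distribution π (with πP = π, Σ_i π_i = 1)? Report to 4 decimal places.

Balance equations π_j = Σ_i π_i·P[i][j]:
  π_0 = 1/4·π_0 + 1/12·π_1 + 1/6·π_2 + 1/6·π_3 + 1/12·π_4 + 1/6·π_5
  π_1 = 5/12·π_0 + 1/6·π_1 + 1/6·π_2 + 1/4·π_3 + 1/6·π_4 + 1/6·π_5
  π_2 = 1/12·π_0 + 1/6·π_1 + 1/4·π_2 + 1/12·π_3 + 1/12·π_4 + 1/12·π_5
  π_3 = 1/12·π_0 + 1/6·π_1 + 1/12·π_2 + 1/6·π_3 + 1/12·π_4 + 1/6·π_5
  π_4 = 1/12·π_0 + 1/4·π_1 + 1/12·π_2 + 1/6·π_3 + 5/12·π_4 + 1/4·π_5
  normalize: π_0 + π_1 + π_2 + π_3 + π_4 + π_5 = 1
Solving the linear system gives exactly π = [22277/157829, 33521/157829, 19135/157829, 19763/157829, 37090/157829, 26043/157829].

π = [0.1411, 0.2124, 0.1212, 0.1252, 0.2350, 0.1650]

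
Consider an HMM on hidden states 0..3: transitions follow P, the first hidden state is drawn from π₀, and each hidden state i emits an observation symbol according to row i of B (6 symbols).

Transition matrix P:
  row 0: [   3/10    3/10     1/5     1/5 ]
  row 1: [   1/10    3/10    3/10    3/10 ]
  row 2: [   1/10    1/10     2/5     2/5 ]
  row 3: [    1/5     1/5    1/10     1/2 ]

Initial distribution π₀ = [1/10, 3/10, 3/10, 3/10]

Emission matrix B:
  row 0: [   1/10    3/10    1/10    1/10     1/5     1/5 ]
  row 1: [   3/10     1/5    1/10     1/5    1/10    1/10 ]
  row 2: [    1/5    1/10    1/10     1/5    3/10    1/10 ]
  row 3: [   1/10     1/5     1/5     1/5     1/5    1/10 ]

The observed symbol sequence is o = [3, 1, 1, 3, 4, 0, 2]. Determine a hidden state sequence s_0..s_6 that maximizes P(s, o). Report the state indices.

path = [3, 3, 3, 3, 3, 3, 3]

t=0: δ = [1.000e-02, 6.000e-02, 6.000e-02, 6.000e-02]  (obs o_0=3)
t=1: δ = [3.600e-03, 3.600e-03, 2.400e-03, 6.000e-03]  ψ = [3, 1, 2, 3]  (obs o_1=1)
t=2: δ = [3.600e-04, 2.400e-04, 1.080e-04, 6.000e-04]  ψ = [3, 3, 1, 3]  (obs o_2=1)
t=3: δ = [1.200e-05, 2.400e-05, 1.440e-05, 6.000e-05]  ψ = [3, 3, 0, 3]  (obs o_3=3)
t=4: δ = [2.400e-06, 1.200e-06, 2.160e-06, 6.000e-06]  ψ = [3, 3, 1, 3]  (obs o_4=4)
t=5: δ = [1.200e-07, 3.600e-07, 1.728e-07, 3.000e-07]  ψ = [3, 3, 2, 3]  (obs o_5=0)
t=6: δ = [6.000e-09, 1.080e-08, 1.080e-08, 3.000e-08]  ψ = [3, 1, 1, 3]  (obs o_6=2)
backtrack: best end state = 3; path = [3, 3, 3, 3, 3, 3, 3]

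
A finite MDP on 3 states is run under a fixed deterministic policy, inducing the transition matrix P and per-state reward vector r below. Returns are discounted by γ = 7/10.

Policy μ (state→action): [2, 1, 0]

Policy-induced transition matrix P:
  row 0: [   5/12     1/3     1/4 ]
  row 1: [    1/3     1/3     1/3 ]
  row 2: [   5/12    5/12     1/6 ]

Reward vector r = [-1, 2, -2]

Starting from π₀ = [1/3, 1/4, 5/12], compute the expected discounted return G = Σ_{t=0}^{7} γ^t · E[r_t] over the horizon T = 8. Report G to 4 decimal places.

G = -1.0417

t=0: π = [0.3333, 0.2500, 0.4167], E[r] = -0.6667, γ^t·E[r] = -0.666667, running G = -0.666667
t=1: π = [0.3958, 0.3681, 0.2361], E[r] = -0.1319, γ^t·E[r] = -0.092361, running G = -0.759028
t=2: π = [0.3860, 0.3530, 0.2610], E[r] = -0.2020, γ^t·E[r] = -0.098964, running G = -0.857992
t=3: π = [0.3872, 0.3551, 0.2577], E[r] = -0.1924, γ^t·E[r] = -0.066000, running G = -0.923992
t=4: π = [0.3871, 0.3548, 0.2581], E[r] = -0.1937, γ^t·E[r] = -0.046508, running G = -0.970499
t=5: π = [0.3871, 0.3548, 0.2581], E[r] = -0.1935, γ^t·E[r] = -0.032526, running G = -1.003025
t=6: π = [0.3871, 0.3548, 0.2581], E[r] = -0.1936, γ^t·E[r] = -0.022771, running G = -1.025797
t=7: π = [0.3871, 0.3548, 0.2581], E[r] = -0.1935, γ^t·E[r] = -0.015940, running G = -1.041736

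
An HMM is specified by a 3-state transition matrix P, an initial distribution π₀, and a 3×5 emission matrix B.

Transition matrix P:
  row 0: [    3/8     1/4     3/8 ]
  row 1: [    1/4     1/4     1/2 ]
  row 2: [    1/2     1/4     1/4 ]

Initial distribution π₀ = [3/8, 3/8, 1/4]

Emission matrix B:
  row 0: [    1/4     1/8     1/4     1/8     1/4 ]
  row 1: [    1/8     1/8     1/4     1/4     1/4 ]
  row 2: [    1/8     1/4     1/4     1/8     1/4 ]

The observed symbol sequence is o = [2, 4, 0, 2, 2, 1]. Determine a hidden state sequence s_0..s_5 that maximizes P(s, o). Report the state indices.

path = [1, 2, 0, 2, 0, 2]

t=0: δ = [9.375e-02, 9.375e-02, 6.250e-02]  (obs o_0=2)
t=1: δ = [8.789e-03, 5.859e-03, 1.172e-02]  ψ = [0, 0, 1]  (obs o_1=4)
t=2: δ = [1.465e-03, 3.662e-04, 4.120e-04]  ψ = [2, 2, 0]  (obs o_2=0)
t=3: δ = [1.373e-04, 9.155e-05, 1.373e-04]  ψ = [0, 0, 0]  (obs o_3=2)
t=4: δ = [1.717e-05, 8.583e-06, 1.287e-05]  ψ = [2, 0, 0]  (obs o_4=2)
t=5: δ = [8.047e-07, 5.364e-07, 1.609e-06]  ψ = [0, 0, 0]  (obs o_5=1)
backtrack: best end state = 2; path = [1, 2, 0, 2, 0, 2]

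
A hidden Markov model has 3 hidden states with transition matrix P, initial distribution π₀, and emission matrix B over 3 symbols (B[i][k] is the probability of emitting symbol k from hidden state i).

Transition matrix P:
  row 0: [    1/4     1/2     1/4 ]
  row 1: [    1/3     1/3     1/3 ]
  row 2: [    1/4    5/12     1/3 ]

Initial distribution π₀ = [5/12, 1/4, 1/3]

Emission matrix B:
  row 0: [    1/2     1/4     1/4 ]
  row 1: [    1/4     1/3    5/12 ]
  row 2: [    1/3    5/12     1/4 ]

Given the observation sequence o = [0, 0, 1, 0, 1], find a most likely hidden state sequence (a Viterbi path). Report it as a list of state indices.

t=0: δ = [2.083e-01, 6.250e-02, 1.111e-01]  (obs o_0=0)
t=1: δ = [2.604e-02, 2.604e-02, 1.736e-02]  ψ = [0, 0, 0]  (obs o_1=0)
t=2: δ = [2.170e-03, 4.340e-03, 3.617e-03]  ψ = [1, 0, 1]  (obs o_2=1)
t=3: δ = [7.234e-04, 3.768e-04, 4.823e-04]  ψ = [1, 2, 1]  (obs o_3=0)
t=4: δ = [4.521e-05, 1.206e-04, 7.535e-05]  ψ = [0, 0, 0]  (obs o_4=1)
backtrack: best end state = 1; path = [0, 0, 1, 0, 1]

path = [0, 0, 1, 0, 1]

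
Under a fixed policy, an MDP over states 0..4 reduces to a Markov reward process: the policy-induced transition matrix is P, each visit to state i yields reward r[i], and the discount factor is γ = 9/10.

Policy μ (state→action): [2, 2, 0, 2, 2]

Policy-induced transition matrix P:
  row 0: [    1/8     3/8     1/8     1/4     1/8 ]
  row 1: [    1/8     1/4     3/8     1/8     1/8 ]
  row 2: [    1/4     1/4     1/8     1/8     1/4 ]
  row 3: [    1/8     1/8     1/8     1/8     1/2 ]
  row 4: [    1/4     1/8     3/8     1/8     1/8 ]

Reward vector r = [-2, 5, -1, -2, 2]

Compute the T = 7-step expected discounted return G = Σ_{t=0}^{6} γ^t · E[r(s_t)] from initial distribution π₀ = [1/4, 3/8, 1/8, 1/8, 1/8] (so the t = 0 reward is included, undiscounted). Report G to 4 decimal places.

G = 4.1475

t=0: π = [0.2500, 0.3750, 0.1250, 0.1250, 0.1250], E[r] = 1.2500, γ^t·E[r] = 1.250000, running G = 1.250000
t=1: π = [0.1563, 0.2500, 0.2500, 0.1563, 0.1875], E[r] = 0.7500, γ^t·E[r] = 0.675000, running G = 1.925000
t=2: π = [0.1797, 0.2266, 0.2344, 0.1445, 0.2148], E[r] = 0.6797, γ^t·E[r] = 0.550547, running G = 2.475547
t=3: π = [0.1812, 0.2275, 0.2354, 0.1475, 0.2085], E[r] = 0.6621, γ^t·E[r] = 0.482678, running G = 2.958225
t=4: π = [0.1805, 0.2281, 0.2340, 0.1476, 0.2097], E[r] = 0.6699, γ^t·E[r] = 0.439536, running G = 3.397760
t=5: π = [0.1805, 0.2279, 0.2345, 0.1476, 0.2096], E[r] = 0.6682, γ^t·E[r] = 0.394546, running G = 3.792306
t=6: π = [0.1805, 0.2279, 0.2344, 0.1476, 0.2096], E[r] = 0.6683, γ^t·E[r] = 0.355177, running G = 4.147483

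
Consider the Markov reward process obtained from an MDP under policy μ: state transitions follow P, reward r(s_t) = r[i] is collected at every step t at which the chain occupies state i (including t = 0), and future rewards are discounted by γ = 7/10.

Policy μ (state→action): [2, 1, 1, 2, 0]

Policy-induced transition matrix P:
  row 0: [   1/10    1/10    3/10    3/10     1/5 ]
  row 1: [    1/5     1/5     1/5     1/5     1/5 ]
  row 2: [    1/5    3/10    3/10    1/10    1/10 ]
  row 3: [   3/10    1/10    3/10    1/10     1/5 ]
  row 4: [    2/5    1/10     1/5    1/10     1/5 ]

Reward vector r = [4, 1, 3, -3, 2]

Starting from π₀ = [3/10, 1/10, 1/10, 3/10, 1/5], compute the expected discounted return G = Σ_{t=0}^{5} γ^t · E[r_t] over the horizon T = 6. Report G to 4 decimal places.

G = 4.5057

t=0: π = [0.3000, 0.1000, 0.1000, 0.3000, 0.2000], E[r] = 1.1000, γ^t·E[r] = 1.100000, running G = 1.100000
t=1: π = [0.2400, 0.1300, 0.2700, 0.1700, 0.1900], E[r] = 1.7700, γ^t·E[r] = 1.239000, running G = 2.339000
t=2: π = [0.2310, 0.1670, 0.2680, 0.1610, 0.1730], E[r] = 1.7580, γ^t·E[r] = 0.861420, running G = 3.200420
t=3: π = [0.2276, 0.1703, 0.2660, 0.1629, 0.1732], E[r] = 1.7364, γ^t·E[r] = 0.595585, running G = 3.796005
t=4: π = [0.2282, 0.1702, 0.2657, 0.1626, 0.1734], E[r] = 1.7390, γ^t·E[r] = 0.417536, running G = 4.213542
t=5: π = [0.2281, 0.1702, 0.2656, 0.1627, 0.1734], E[r] = 1.7384, γ^t·E[r] = 0.292179, running G = 4.505720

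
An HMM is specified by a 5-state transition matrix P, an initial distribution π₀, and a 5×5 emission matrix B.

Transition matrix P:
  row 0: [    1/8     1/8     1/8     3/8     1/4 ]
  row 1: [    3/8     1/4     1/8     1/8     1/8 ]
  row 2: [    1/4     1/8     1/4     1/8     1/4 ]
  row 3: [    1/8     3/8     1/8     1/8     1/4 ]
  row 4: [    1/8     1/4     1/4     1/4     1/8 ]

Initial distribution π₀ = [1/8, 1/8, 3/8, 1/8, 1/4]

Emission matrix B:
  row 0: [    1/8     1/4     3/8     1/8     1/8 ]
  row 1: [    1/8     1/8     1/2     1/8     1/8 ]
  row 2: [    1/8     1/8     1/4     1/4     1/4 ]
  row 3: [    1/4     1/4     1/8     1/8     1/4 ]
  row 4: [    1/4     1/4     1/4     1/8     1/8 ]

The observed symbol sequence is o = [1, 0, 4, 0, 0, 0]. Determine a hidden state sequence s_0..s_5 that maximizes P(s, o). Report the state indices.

t=0: δ = [3.125e-02, 1.562e-02, 4.688e-02, 3.125e-02, 6.250e-02]  (obs o_0=1)
t=1: δ = [1.465e-03, 1.953e-03, 1.953e-03, 3.906e-03, 2.930e-03]  ψ = [2, 4, 4, 4, 2]  (obs o_1=0)
t=2: δ = [9.155e-05, 1.831e-04, 1.831e-04, 1.831e-04, 1.221e-04]  ψ = [1, 3, 4, 4, 3]  (obs o_2=4)
t=3: δ = [8.583e-06, 8.583e-06, 5.722e-06, 8.583e-06, 1.144e-05]  ψ = [1, 3, 2, 0, 2]  (obs o_3=0)
t=4: δ = [4.023e-07, 4.023e-07, 3.576e-07, 8.047e-07, 5.364e-07]  ψ = [1, 3, 4, 0, 0]  (obs o_4=0)
t=5: δ = [1.886e-08, 3.772e-08, 1.676e-08, 3.772e-08, 5.029e-08]  ψ = [1, 3, 4, 0, 3]  (obs o_5=0)
backtrack: best end state = 4; path = [4, 3, 1, 0, 3, 4]

path = [4, 3, 1, 0, 3, 4]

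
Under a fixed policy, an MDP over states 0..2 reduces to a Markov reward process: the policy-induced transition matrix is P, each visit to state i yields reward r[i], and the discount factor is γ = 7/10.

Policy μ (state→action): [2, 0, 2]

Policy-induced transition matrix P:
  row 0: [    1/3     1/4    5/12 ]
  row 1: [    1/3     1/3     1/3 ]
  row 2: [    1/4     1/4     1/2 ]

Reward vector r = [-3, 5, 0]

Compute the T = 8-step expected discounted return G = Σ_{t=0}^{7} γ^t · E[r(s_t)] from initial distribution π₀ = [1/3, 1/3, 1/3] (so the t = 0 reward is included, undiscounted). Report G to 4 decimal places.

t=0: π = [0.3333, 0.3333, 0.3333], E[r] = 0.6667, γ^t·E[r] = 0.666667, running G = 0.666667
t=1: π = [0.3056, 0.2778, 0.4167], E[r] = 0.4722, γ^t·E[r] = 0.330556, running G = 0.997222
t=2: π = [0.2986, 0.2731, 0.4282], E[r] = 0.4699, γ^t·E[r] = 0.230255, running G = 1.227477
t=3: π = [0.2976, 0.2728, 0.4296], E[r] = 0.4709, γ^t·E[r] = 0.161509, running G = 1.388986
t=4: π = [0.2975, 0.2727, 0.4297], E[r] = 0.4710, γ^t·E[r] = 0.113099, running G = 1.502085
t=5: π = [0.2975, 0.2727, 0.4298], E[r] = 0.4711, γ^t·E[r] = 0.079173, running G = 1.581258
t=6: π = [0.2975, 0.2727, 0.4298], E[r] = 0.4711, γ^t·E[r] = 0.055421, running G = 1.636679
t=7: π = [0.2975, 0.2727, 0.4298], E[r] = 0.4711, γ^t·E[r] = 0.038795, running G = 1.675474

G = 1.6755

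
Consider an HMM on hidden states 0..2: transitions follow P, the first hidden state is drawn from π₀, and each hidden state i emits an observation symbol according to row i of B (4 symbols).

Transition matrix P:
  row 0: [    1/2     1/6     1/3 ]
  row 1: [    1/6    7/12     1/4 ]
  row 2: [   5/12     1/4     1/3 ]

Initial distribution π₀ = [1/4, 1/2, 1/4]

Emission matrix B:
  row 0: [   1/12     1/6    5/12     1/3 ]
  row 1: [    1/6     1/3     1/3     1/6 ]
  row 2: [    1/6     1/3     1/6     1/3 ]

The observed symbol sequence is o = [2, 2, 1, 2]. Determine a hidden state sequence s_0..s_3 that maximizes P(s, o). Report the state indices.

t=0: δ = [1.042e-01, 1.667e-01, 4.167e-02]  (obs o_0=2)
t=1: δ = [2.170e-02, 3.241e-02, 6.944e-03]  ψ = [0, 1, 1]  (obs o_1=2)
t=2: δ = [1.808e-03, 6.301e-03, 2.701e-03]  ψ = [0, 1, 1]  (obs o_2=1)
t=3: δ = [4.689e-04, 1.225e-03, 2.626e-04]  ψ = [2, 1, 1]  (obs o_3=2)
backtrack: best end state = 1; path = [1, 1, 1, 1]

path = [1, 1, 1, 1]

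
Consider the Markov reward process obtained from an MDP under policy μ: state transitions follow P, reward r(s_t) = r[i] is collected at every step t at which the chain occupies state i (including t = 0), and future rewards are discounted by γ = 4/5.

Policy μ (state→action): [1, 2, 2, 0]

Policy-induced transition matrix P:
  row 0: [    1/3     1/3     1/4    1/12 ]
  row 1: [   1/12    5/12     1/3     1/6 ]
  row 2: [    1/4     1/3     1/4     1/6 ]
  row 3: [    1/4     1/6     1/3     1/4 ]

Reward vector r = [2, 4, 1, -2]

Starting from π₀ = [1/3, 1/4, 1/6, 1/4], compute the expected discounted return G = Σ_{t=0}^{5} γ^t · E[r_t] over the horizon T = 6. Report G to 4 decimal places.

G = 5.9584

t=0: π = [0.3333, 0.2500, 0.1667, 0.2500], E[r] = 1.3333, γ^t·E[r] = 1.333333, running G = 1.333333
t=1: π = [0.2361, 0.3125, 0.2917, 0.1597], E[r] = 1.6944, γ^t·E[r] = 1.355556, running G = 2.688889
t=2: π = [0.2176, 0.3328, 0.2894, 0.1603], E[r] = 1.7350, γ^t·E[r] = 1.110370, running G = 3.799259
t=3: π = [0.2127, 0.3343, 0.2911, 0.1619], E[r] = 1.7300, γ^t·E[r] = 0.885778, running G = 4.685037
t=4: π = [0.2120, 0.3342, 0.2914, 0.1624], E[r] = 1.7273, γ^t·E[r] = 0.707516, running G = 5.392553
t=5: π = [0.2120, 0.3341, 0.2914, 0.1625], E[r] = 1.7267, γ^t·E[r] = 0.565802, running G = 5.958355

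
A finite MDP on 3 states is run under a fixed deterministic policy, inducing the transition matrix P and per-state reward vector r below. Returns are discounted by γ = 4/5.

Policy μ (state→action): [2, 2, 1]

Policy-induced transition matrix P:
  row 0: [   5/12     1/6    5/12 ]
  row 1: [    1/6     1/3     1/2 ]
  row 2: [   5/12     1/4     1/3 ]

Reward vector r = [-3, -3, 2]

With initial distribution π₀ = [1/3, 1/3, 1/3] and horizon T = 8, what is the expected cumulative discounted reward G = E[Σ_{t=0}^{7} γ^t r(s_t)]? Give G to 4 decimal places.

t=0: π = [0.3333, 0.3333, 0.3333], E[r] = -1.3333, γ^t·E[r] = -1.333333, running G = -1.333333
t=1: π = [0.3333, 0.2500, 0.4167], E[r] = -0.9167, γ^t·E[r] = -0.733333, running G = -2.066667
t=2: π = [0.3542, 0.2431, 0.4028], E[r] = -0.9861, γ^t·E[r] = -0.631111, running G = -2.697778
t=3: π = [0.3559, 0.2407, 0.4034], E[r] = -0.9832, γ^t·E[r] = -0.503407, running G = -3.201185
t=4: π = [0.3565, 0.2404, 0.4031], E[r] = -0.9844, γ^t·E[r] = -0.403220, running G = -3.604405
t=5: π = [0.3566, 0.2403, 0.4031], E[r] = -0.9845, γ^t·E[r] = -0.322589, running G = -3.926994
t=6: π = [0.3566, 0.2403, 0.4031], E[r] = -0.9845, γ^t·E[r] = -0.258079, running G = -4.185073
t=7: π = [0.3566, 0.2403, 0.4031], E[r] = -0.9845, γ^t·E[r] = -0.206464, running G = -4.391536

G = -4.3915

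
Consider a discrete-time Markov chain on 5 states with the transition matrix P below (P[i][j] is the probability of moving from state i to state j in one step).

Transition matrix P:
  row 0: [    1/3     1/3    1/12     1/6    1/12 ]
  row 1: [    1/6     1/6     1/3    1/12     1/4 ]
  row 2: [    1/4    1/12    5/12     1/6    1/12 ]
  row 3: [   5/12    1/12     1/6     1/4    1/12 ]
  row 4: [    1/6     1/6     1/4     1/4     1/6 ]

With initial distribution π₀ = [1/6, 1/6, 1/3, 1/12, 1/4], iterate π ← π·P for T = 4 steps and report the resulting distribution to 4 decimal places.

π = [0.2780, 0.1779, 0.2444, 0.1769, 0.1229]

t=0: π = [0.1667, 0.1667, 0.3333, 0.0833, 0.2500]
t=1: π = [0.2431, 0.1597, 0.2847, 0.1806, 0.1319]
t=2: π = [0.2760, 0.1684, 0.2552, 0.1794, 0.1209]
t=3: π = [0.2788, 0.1765, 0.2456, 0.1777, 0.1215]
t=4: π = [0.2780, 0.1779, 0.2444, 0.1769, 0.1229]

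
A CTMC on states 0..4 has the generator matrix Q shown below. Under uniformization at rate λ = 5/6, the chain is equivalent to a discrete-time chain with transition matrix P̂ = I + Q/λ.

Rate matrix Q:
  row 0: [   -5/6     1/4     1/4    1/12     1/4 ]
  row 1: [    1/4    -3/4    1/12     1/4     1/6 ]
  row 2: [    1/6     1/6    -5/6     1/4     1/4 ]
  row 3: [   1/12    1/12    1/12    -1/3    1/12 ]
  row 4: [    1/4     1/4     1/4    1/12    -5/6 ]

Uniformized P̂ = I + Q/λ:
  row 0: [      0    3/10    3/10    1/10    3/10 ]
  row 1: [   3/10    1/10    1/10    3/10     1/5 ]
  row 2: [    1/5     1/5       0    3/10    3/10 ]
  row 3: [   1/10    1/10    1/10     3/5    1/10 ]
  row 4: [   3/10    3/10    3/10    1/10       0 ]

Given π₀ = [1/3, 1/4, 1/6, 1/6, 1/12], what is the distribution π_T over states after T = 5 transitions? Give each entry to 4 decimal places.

π = [0.1680, 0.1823, 0.1519, 0.3316, 0.1662]

t=0: π = [0.3333, 0.2500, 0.1667, 0.1667, 0.0833]
t=1: π = [0.1500, 0.2000, 0.1667, 0.2667, 0.2167]
t=2: π = [0.1850, 0.1900, 0.1567, 0.3067, 0.1617]
t=3: π = [0.1675, 0.1850, 0.1537, 0.3227, 0.1712]
t=4: π = [0.1699, 0.1831, 0.1524, 0.3291, 0.1656]
t=5: π = [0.1680, 0.1823, 0.1519, 0.3316, 0.1662]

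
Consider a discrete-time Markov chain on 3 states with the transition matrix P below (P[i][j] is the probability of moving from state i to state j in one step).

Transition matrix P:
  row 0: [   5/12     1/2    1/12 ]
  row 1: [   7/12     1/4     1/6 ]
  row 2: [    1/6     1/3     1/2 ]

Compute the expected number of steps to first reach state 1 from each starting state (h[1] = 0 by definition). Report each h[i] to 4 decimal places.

First-step conditioning: h[1] = 0; for i ≠ 1, h[i] = 1 + Σ_k P[i][k]·h[k].
  h[0] = 1 + 5/12·h[0] + 1/12·h[2]
  h[2] = 1 + 1/6·h[0] + 1/2·h[2]
Solving the 2×2 linear system over states ≠ 1 gives exactly h = [21/10, 0, 27/10] (h[1] = 0 is the target).

h = [2.1000, 0.0000, 2.7000]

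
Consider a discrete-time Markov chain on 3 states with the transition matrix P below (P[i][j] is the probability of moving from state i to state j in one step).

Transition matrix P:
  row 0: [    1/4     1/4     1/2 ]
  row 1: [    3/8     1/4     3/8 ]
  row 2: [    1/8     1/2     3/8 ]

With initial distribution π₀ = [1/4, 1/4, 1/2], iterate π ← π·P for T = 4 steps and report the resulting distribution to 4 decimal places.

t=0: π = [0.2500, 0.2500, 0.5000]
t=1: π = [0.2188, 0.3750, 0.4063]
t=2: π = [0.2461, 0.3516, 0.4023]
t=3: π = [0.2437, 0.3506, 0.4058]
t=4: π = [0.2431, 0.3514, 0.4055]

π = [0.2431, 0.3514, 0.4055]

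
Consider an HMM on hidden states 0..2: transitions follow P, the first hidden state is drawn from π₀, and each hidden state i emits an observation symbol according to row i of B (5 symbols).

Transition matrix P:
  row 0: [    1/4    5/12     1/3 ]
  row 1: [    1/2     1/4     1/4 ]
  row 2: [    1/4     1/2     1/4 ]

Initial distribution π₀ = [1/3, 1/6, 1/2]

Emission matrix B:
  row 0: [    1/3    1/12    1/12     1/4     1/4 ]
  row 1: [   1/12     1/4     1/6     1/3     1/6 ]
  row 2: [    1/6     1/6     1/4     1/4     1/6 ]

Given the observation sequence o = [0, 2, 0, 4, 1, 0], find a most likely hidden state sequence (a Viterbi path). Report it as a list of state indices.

path = [0, 1, 0, 2, 1, 0]

t=0: δ = [1.111e-01, 1.389e-02, 8.333e-02]  (obs o_0=0)
t=1: δ = [2.315e-03, 7.716e-03, 9.259e-03]  ψ = [0, 0, 0]  (obs o_1=2)
t=2: δ = [1.286e-03, 3.858e-04, 3.858e-04]  ψ = [1, 2, 2]  (obs o_2=0)
t=3: δ = [8.038e-05, 8.931e-05, 7.144e-05]  ψ = [0, 0, 0]  (obs o_3=4)
t=4: δ = [3.721e-06, 8.931e-06, 4.465e-06]  ψ = [1, 2, 0]  (obs o_4=1)
t=5: δ = [1.488e-06, 1.861e-07, 3.721e-07]  ψ = [1, 1, 1]  (obs o_5=0)
backtrack: best end state = 0; path = [0, 1, 0, 2, 1, 0]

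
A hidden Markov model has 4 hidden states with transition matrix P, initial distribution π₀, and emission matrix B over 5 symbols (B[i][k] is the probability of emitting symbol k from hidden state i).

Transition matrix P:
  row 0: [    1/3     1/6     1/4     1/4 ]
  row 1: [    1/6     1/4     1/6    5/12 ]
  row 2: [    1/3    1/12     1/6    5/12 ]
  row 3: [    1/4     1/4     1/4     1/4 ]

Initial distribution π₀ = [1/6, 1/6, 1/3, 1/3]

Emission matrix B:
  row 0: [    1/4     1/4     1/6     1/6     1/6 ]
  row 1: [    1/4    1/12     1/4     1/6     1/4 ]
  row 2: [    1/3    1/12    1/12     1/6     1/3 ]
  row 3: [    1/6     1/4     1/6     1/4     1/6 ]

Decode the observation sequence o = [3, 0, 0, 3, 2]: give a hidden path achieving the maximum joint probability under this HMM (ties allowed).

t=0: δ = [2.778e-02, 2.778e-02, 5.556e-02, 8.333e-02]  (obs o_0=3)
t=1: δ = [5.208e-03, 5.208e-03, 6.944e-03, 3.858e-03]  ψ = [3, 3, 3, 2]  (obs o_1=0)
t=2: δ = [5.787e-04, 3.255e-04, 4.340e-04, 4.823e-04]  ψ = [2, 1, 0, 2]  (obs o_2=0)
t=3: δ = [3.215e-05, 2.009e-05, 2.411e-05, 4.521e-05]  ψ = [0, 3, 0, 2]  (obs o_3=3)
t=4: δ = [1.884e-06, 2.826e-06, 9.419e-07, 1.884e-06]  ψ = [3, 3, 3, 3]  (obs o_4=2)
backtrack: best end state = 1; path = [3, 0, 2, 3, 1]

path = [3, 0, 2, 3, 1]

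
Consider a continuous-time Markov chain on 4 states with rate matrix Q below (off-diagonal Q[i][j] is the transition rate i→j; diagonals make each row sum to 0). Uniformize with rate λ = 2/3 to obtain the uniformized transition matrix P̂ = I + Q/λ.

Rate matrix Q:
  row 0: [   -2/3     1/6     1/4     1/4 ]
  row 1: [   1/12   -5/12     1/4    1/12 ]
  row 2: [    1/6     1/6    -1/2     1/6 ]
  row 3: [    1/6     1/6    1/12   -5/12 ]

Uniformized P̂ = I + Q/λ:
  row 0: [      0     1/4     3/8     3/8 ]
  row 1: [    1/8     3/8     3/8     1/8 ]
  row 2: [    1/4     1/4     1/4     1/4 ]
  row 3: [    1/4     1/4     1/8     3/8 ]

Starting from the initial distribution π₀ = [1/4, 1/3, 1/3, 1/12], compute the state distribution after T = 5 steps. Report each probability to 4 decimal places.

t=0: π = [0.2500, 0.3333, 0.3333, 0.0833]
t=1: π = [0.1458, 0.2917, 0.3125, 0.2500]
t=2: π = [0.1771, 0.2865, 0.2734, 0.2630]
t=3: π = [0.1699, 0.2858, 0.2751, 0.2692]
t=4: π = [0.1718, 0.2857, 0.2733, 0.2692]
t=5: π = [0.1713, 0.2857, 0.2735, 0.2694]

π = [0.1713, 0.2857, 0.2735, 0.2694]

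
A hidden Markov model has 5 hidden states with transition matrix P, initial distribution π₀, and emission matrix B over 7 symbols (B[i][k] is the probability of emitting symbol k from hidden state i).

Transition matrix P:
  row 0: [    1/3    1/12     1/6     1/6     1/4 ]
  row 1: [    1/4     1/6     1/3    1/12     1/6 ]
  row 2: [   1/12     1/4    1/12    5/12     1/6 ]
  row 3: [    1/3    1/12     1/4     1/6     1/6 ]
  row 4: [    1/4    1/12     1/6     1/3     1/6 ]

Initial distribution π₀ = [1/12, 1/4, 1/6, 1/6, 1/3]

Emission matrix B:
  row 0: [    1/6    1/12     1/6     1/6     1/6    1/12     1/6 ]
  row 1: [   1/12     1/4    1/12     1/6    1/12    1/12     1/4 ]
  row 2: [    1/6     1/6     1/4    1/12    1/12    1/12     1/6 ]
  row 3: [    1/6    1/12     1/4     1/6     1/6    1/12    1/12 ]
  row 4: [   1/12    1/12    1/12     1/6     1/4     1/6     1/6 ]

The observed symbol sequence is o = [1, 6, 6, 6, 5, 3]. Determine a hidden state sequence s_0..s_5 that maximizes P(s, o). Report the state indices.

t=0: δ = [6.944e-03, 6.250e-02, 2.778e-02, 1.389e-02, 2.778e-02]  (obs o_0=1)
t=1: δ = [2.604e-03, 2.604e-03, 3.472e-03, 9.645e-04, 1.736e-03]  ψ = [1, 1, 1, 2, 1]  (obs o_1=6)
t=2: δ = [1.447e-04, 2.170e-04, 1.447e-04, 1.206e-04, 1.085e-04]  ψ = [0, 2, 1, 2, 0]  (obs o_2=6)
t=3: δ = [9.042e-06, 9.042e-06, 1.206e-05, 5.023e-06, 6.028e-06]  ψ = [1, 1, 1, 2, 0]  (obs o_3=6)
t=4: δ = [2.512e-07, 2.512e-07, 2.512e-07, 4.186e-07, 3.768e-07]  ψ = [0, 2, 1, 2, 0]  (obs o_4=5)
t=5: δ = [2.326e-08, 1.047e-08, 8.721e-09, 2.093e-08, 1.163e-08]  ψ = [3, 2, 3, 4, 3]  (obs o_5=3)
backtrack: best end state = 0; path = [1, 2, 1, 2, 3, 0]

path = [1, 2, 1, 2, 3, 0]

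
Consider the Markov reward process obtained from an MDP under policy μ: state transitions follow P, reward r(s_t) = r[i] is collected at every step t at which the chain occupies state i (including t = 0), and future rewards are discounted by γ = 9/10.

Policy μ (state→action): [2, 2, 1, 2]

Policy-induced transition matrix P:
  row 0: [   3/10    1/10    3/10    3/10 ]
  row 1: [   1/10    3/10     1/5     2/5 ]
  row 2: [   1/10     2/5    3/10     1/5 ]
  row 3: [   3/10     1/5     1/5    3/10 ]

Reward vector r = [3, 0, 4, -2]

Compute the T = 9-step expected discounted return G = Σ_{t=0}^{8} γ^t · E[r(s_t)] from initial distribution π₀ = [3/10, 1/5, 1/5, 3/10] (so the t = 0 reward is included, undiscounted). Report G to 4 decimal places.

G = 6.2064

t=0: π = [0.3000, 0.2000, 0.2000, 0.3000], E[r] = 1.1000, γ^t·E[r] = 1.100000, running G = 1.100000
t=1: π = [0.2200, 0.2300, 0.2500, 0.3000], E[r] = 1.0600, γ^t·E[r] = 0.954000, running G = 2.054000
t=2: π = [0.2040, 0.2510, 0.2470, 0.2980], E[r] = 1.0040, γ^t·E[r] = 0.813240, running G = 2.867240
t=3: π = [0.2004, 0.2541, 0.2451, 0.3004], E[r] = 0.9808, γ^t·E[r] = 0.715003, running G = 3.582243
t=4: π = [0.2002, 0.2544, 0.2446, 0.3009], E[r] = 0.9769, γ^t·E[r] = 0.640931, running G = 4.223174
t=5: π = [0.2002, 0.2543, 0.2445, 0.3010], E[r] = 0.9766, γ^t·E[r] = 0.576644, running G = 4.799818
t=6: π = [0.2002, 0.2543, 0.2445, 0.3010], E[r] = 0.9766, γ^t·E[r] = 0.519015, running G = 5.318833
t=7: π = [0.2002, 0.2543, 0.2445, 0.3010], E[r] = 0.9767, γ^t·E[r] = 0.467129, running G = 5.785962
t=8: π = [0.2002, 0.2543, 0.2445, 0.3010], E[r] = 0.9767, γ^t·E[r] = 0.420419, running G = 6.206382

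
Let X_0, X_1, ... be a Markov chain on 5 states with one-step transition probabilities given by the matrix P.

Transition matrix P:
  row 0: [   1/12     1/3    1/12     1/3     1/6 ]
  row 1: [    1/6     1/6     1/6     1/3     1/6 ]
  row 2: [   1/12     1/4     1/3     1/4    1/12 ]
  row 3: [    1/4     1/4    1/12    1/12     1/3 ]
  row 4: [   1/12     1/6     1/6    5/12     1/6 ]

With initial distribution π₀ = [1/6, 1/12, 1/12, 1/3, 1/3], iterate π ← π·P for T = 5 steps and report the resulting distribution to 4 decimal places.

t=0: π = [0.1667, 0.0833, 0.0833, 0.3333, 0.3333]
t=1: π = [0.1458, 0.2292, 0.1389, 0.2708, 0.2153]
t=2: π = [0.1476, 0.2251, 0.1551, 0.2720, 0.2002]
t=3: π = [0.1474, 0.2269, 0.1576, 0.2691, 0.1991]
t=4: π = [0.1471, 0.2268, 0.1582, 0.2695, 0.1984]
t=5: π = [0.1472, 0.2268, 0.1583, 0.2693, 0.1984]

π = [0.1472, 0.2268, 0.1583, 0.2693, 0.1984]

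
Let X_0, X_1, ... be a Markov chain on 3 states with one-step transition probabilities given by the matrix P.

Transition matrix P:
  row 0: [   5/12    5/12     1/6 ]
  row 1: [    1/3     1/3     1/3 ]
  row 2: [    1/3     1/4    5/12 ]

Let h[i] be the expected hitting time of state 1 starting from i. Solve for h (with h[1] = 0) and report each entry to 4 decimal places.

First-step conditioning: h[1] = 0; for i ≠ 1, h[i] = 1 + Σ_k P[i][k]·h[k].
  h[0] = 1 + 5/12·h[0] + 1/6·h[2]
  h[2] = 1 + 1/3·h[0] + 5/12·h[2]
Solving the 2×2 linear system over states ≠ 1 gives exactly h = [108/41, 0, 132/41] (h[1] = 0 is the target).

h = [2.6341, 0.0000, 3.2195]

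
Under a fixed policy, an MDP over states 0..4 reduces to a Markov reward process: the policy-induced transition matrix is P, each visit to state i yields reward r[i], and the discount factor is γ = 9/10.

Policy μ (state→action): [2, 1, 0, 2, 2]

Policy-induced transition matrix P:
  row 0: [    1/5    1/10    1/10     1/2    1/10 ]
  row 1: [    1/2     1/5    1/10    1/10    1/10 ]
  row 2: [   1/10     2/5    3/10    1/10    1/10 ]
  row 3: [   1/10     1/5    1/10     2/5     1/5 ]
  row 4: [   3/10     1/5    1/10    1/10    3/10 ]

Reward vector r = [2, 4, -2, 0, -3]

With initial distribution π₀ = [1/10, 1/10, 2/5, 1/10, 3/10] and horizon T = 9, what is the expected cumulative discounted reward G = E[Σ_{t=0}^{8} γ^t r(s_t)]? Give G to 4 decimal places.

t=0: π = [0.1000, 0.1000, 0.4000, 0.1000, 0.3000], E[r] = -1.1000, γ^t·E[r] = -1.100000, running G = -1.100000
t=1: π = [0.2100, 0.2700, 0.1800, 0.1700, 0.1700], E[r] = 0.6300, γ^t·E[r] = 0.567000, running G = -0.533000
t=2: π = [0.2630, 0.2150, 0.1360, 0.2350, 0.1510], E[r] = 0.6610, γ^t·E[r] = 0.535410, running G = 0.002410
t=3: π = [0.2425, 0.2009, 0.1272, 0.2757, 0.1537], E[r] = 0.5731, γ^t·E[r] = 0.417790, running G = 0.420200
t=4: π = [0.2354, 0.2012, 0.1254, 0.2797, 0.1583], E[r] = 0.5497, γ^t·E[r] = 0.360625, running G = 0.780825
t=5: π = [0.2357, 0.2016, 0.1251, 0.2781, 0.1596], E[r] = 0.5485, γ^t·E[r] = 0.323874, running G = 1.104699
t=6: π = [0.2361, 0.2015, 0.1250, 0.2777, 0.1597], E[r] = 0.5488, γ^t·E[r] = 0.291655, running G = 1.396354
t=7: π = [0.2361, 0.2014, 0.1250, 0.2778, 0.1597], E[r] = 0.5487, γ^t·E[r] = 0.262438, running G = 1.658792
t=8: π = [0.2361, 0.2014, 0.1250, 0.2778, 0.1597], E[r] = 0.5486, γ^t·E[r] = 0.236162, running G = 1.894954

G = 1.8950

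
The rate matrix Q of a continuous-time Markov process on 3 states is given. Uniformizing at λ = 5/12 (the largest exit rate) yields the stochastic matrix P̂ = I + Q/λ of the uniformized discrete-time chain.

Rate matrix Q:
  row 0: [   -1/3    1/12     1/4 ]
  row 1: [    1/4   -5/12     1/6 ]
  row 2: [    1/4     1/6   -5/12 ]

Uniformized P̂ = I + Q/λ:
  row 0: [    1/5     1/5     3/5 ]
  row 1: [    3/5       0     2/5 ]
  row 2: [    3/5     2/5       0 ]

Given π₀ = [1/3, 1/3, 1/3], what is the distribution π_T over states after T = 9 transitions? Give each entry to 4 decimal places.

t=0: π = [0.3333, 0.3333, 0.3333]
t=1: π = [0.4667, 0.2000, 0.3333]
t=2: π = [0.4133, 0.2267, 0.3600]
t=3: π = [0.4347, 0.2267, 0.3387]
t=4: π = [0.4261, 0.2224, 0.3515]
t=5: π = [0.4295, 0.2258, 0.3446]
t=6: π = [0.4282, 0.2238, 0.3481]
t=7: π = [0.4287, 0.2249, 0.3464]
t=8: π = [0.4285, 0.2243, 0.3472]
t=9: π = [0.4286, 0.2246, 0.3468]

π = [0.4286, 0.2246, 0.3468]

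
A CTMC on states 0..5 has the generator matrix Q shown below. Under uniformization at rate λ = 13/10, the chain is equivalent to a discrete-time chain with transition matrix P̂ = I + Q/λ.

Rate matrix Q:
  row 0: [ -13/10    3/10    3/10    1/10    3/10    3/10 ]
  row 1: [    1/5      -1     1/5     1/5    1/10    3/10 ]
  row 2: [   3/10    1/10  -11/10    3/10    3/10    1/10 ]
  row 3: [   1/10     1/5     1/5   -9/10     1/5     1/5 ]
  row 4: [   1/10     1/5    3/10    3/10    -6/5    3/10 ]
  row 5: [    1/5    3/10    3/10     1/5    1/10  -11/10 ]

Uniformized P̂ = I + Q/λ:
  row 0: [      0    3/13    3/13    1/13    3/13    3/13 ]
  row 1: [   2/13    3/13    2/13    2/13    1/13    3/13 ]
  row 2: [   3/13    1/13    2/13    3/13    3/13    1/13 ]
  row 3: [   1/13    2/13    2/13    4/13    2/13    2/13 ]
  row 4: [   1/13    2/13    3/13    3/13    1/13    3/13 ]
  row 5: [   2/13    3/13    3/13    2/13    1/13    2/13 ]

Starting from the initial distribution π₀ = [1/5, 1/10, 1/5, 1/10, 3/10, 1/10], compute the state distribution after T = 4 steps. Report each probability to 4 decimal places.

t=0: π = [0.2000, 0.1000, 0.2000, 0.1000, 0.3000, 0.1000]
t=1: π = [0.1077, 0.1692, 0.2000, 0.1923, 0.1462, 0.1846]
t=2: π = [0.1266, 0.1740, 0.1876, 0.2018, 0.1391, 0.1710]
t=3: π = [0.1226, 0.1757, 0.1874, 0.2003, 0.1408, 0.1732]
t=4: π = [0.1232, 0.1757, 0.1874, 0.2005, 0.1400, 0.1732]

π = [0.1232, 0.1757, 0.1874, 0.2005, 0.1400, 0.1732]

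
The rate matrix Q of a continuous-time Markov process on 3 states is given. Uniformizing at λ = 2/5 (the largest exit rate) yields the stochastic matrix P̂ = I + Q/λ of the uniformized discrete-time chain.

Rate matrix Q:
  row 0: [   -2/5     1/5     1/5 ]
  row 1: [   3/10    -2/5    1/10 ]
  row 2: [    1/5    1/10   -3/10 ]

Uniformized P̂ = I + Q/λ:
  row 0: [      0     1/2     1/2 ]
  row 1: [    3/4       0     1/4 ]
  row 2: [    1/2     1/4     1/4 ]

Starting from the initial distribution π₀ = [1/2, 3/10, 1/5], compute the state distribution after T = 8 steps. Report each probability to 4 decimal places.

t=0: π = [0.5000, 0.3000, 0.2000]
t=1: π = [0.3250, 0.3000, 0.3750]
t=2: π = [0.4125, 0.2563, 0.3313]
t=3: π = [0.3578, 0.2891, 0.3531]
t=4: π = [0.3934, 0.2672, 0.3395]
t=5: π = [0.3701, 0.2815, 0.3483]
t=6: π = [0.3853, 0.2721, 0.3425]
t=7: π = [0.3754, 0.2783, 0.3463]
t=8: π = [0.3819, 0.2743, 0.3438]

π = [0.3819, 0.2743, 0.3438]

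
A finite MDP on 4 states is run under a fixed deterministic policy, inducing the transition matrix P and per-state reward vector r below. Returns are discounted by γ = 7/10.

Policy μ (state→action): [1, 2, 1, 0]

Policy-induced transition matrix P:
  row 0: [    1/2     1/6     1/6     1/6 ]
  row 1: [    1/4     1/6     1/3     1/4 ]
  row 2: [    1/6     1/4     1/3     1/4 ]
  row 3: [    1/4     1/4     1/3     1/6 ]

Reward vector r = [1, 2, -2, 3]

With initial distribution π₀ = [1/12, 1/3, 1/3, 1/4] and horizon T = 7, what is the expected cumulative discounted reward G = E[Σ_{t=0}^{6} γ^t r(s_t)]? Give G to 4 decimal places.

t=0: π = [0.0833, 0.3333, 0.3333, 0.2500], E[r] = 0.8333, γ^t·E[r] = 0.833333, running G = 0.833333
t=1: π = [0.2431, 0.2153, 0.3194, 0.2222], E[r] = 0.7014, γ^t·E[r] = 0.490972, running G = 1.324306
t=2: π = [0.2841, 0.2118, 0.2928, 0.2112], E[r] = 0.7558, γ^t·E[r] = 0.370336, running G = 1.694641
t=3: π = [0.2966, 0.2087, 0.2860, 0.2087], E[r] = 0.7682, γ^t·E[r] = 0.263486, running G = 1.958127
t=4: π = [0.3003, 0.2079, 0.2839, 0.2079], E[r] = 0.7720, γ^t·E[r] = 0.185353, running G = 2.143480
t=5: π = [0.3014, 0.2076, 0.2833, 0.2076], E[r] = 0.7731, γ^t·E[r] = 0.129937, running G = 2.273417
t=6: π = [0.3017, 0.2076, 0.2831, 0.2076], E[r] = 0.7734, γ^t·E[r] = 0.090995, running G = 2.364412

G = 2.3644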